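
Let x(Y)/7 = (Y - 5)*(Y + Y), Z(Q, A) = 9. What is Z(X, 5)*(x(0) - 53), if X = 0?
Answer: -477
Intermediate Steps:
x(Y) = 14*Y*(-5 + Y) (x(Y) = 7*((Y - 5)*(Y + Y)) = 7*((-5 + Y)*(2*Y)) = 7*(2*Y*(-5 + Y)) = 14*Y*(-5 + Y))
Z(X, 5)*(x(0) - 53) = 9*(14*0*(-5 + 0) - 53) = 9*(14*0*(-5) - 53) = 9*(0 - 53) = 9*(-53) = -477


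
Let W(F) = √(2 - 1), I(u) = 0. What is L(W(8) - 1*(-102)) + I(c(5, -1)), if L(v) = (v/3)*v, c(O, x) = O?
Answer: 10609/3 ≈ 3536.3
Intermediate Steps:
W(F) = 1 (W(F) = √1 = 1)
L(v) = v²/3 (L(v) = (v*(⅓))*v = (v/3)*v = v²/3)
L(W(8) - 1*(-102)) + I(c(5, -1)) = (1 - 1*(-102))²/3 + 0 = (1 + 102)²/3 + 0 = (⅓)*103² + 0 = (⅓)*10609 + 0 = 10609/3 + 0 = 10609/3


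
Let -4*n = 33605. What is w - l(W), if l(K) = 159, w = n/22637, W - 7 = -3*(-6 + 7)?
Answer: -14430737/90548 ≈ -159.37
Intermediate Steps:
n = -33605/4 (n = -¼*33605 = -33605/4 ≈ -8401.3)
W = 4 (W = 7 - 3*(-6 + 7) = 7 - 3*1 = 7 - 3 = 4)
w = -33605/90548 (w = -33605/4/22637 = -33605/4*1/22637 = -33605/90548 ≈ -0.37113)
w - l(W) = -33605/90548 - 1*159 = -33605/90548 - 159 = -14430737/90548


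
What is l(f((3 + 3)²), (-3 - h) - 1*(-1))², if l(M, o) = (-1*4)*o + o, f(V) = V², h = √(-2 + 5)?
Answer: 63 + 36*√3 ≈ 125.35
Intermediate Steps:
h = √3 ≈ 1.7320
l(M, o) = -3*o (l(M, o) = -4*o + o = -3*o)
l(f((3 + 3)²), (-3 - h) - 1*(-1))² = (-3*((-3 - √3) - 1*(-1)))² = (-3*((-3 - √3) + 1))² = (-3*(-2 - √3))² = (6 + 3*√3)²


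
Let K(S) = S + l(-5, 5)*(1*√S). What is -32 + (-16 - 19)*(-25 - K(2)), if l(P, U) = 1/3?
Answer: 913 + 35*√2/3 ≈ 929.50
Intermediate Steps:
l(P, U) = ⅓
K(S) = S + √S/3 (K(S) = S + (1*√S)/3 = S + √S/3)
-32 + (-16 - 19)*(-25 - K(2)) = -32 + (-16 - 19)*(-25 - (2 + √2/3)) = -32 - 35*(-25 + (-2 - √2/3)) = -32 - 35*(-27 - √2/3) = -32 + (945 + 35*√2/3) = 913 + 35*√2/3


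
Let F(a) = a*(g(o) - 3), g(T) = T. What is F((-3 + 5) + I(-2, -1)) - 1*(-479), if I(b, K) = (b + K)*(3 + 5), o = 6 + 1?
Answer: 391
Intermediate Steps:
o = 7
I(b, K) = 8*K + 8*b (I(b, K) = (K + b)*8 = 8*K + 8*b)
F(a) = 4*a (F(a) = a*(7 - 3) = a*4 = 4*a)
F((-3 + 5) + I(-2, -1)) - 1*(-479) = 4*((-3 + 5) + (8*(-1) + 8*(-2))) - 1*(-479) = 4*(2 + (-8 - 16)) + 479 = 4*(2 - 24) + 479 = 4*(-22) + 479 = -88 + 479 = 391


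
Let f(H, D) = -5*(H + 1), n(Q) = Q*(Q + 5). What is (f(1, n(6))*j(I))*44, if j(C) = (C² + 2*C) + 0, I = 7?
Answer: -27720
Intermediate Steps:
n(Q) = Q*(5 + Q)
f(H, D) = -5 - 5*H (f(H, D) = -5*(1 + H) = -5 - 5*H)
j(C) = C² + 2*C
(f(1, n(6))*j(I))*44 = ((-5 - 5*1)*(7*(2 + 7)))*44 = ((-5 - 5)*(7*9))*44 = -10*63*44 = -630*44 = -27720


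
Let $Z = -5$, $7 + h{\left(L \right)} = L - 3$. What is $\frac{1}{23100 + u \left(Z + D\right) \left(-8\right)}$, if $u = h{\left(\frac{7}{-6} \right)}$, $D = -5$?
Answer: $\frac{3}{66620} \approx 4.5032 \cdot 10^{-5}$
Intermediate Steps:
$h{\left(L \right)} = -10 + L$ ($h{\left(L \right)} = -7 + \left(L - 3\right) = -7 + \left(-3 + L\right) = -10 + L$)
$u = - \frac{67}{6}$ ($u = -10 + \frac{7}{-6} = -10 + 7 \left(- \frac{1}{6}\right) = -10 - \frac{7}{6} = - \frac{67}{6} \approx -11.167$)
$\frac{1}{23100 + u \left(Z + D\right) \left(-8\right)} = \frac{1}{23100 + - \frac{67 \left(-5 - 5\right)}{6} \left(-8\right)} = \frac{1}{23100 + \left(- \frac{67}{6}\right) \left(-10\right) \left(-8\right)} = \frac{1}{23100 + \frac{335}{3} \left(-8\right)} = \frac{1}{23100 - \frac{2680}{3}} = \frac{1}{\frac{66620}{3}} = \frac{3}{66620}$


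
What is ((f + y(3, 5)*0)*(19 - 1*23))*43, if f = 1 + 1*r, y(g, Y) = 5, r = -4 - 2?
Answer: 860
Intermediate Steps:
r = -6
f = -5 (f = 1 + 1*(-6) = 1 - 6 = -5)
((f + y(3, 5)*0)*(19 - 1*23))*43 = ((-5 + 5*0)*(19 - 1*23))*43 = ((-5 + 0)*(19 - 23))*43 = -5*(-4)*43 = 20*43 = 860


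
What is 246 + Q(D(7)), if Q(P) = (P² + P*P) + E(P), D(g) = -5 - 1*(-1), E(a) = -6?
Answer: 272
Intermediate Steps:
D(g) = -4 (D(g) = -5 + 1 = -4)
Q(P) = -6 + 2*P² (Q(P) = (P² + P*P) - 6 = (P² + P²) - 6 = 2*P² - 6 = -6 + 2*P²)
246 + Q(D(7)) = 246 + (-6 + 2*(-4)²) = 246 + (-6 + 2*16) = 246 + (-6 + 32) = 246 + 26 = 272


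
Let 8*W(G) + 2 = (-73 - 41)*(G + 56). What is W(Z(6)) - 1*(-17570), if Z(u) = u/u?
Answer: 33515/2 ≈ 16758.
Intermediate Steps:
Z(u) = 1
W(G) = -3193/4 - 57*G/4 (W(G) = -1/4 + ((-73 - 41)*(G + 56))/8 = -1/4 + (-114*(56 + G))/8 = -1/4 + (-6384 - 114*G)/8 = -1/4 + (-798 - 57*G/4) = -3193/4 - 57*G/4)
W(Z(6)) - 1*(-17570) = (-3193/4 - 57/4*1) - 1*(-17570) = (-3193/4 - 57/4) + 17570 = -1625/2 + 17570 = 33515/2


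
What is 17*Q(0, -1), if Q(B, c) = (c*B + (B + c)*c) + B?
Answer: 17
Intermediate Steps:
Q(B, c) = B + B*c + c*(B + c) (Q(B, c) = (B*c + c*(B + c)) + B = B + B*c + c*(B + c))
17*Q(0, -1) = 17*(0 + (-1)² + 2*0*(-1)) = 17*(0 + 1 + 0) = 17*1 = 17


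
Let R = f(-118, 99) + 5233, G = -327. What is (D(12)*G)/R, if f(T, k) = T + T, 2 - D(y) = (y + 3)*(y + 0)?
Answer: 58206/4997 ≈ 11.648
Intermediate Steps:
D(y) = 2 - y*(3 + y) (D(y) = 2 - (y + 3)*(y + 0) = 2 - (3 + y)*y = 2 - y*(3 + y))
f(T, k) = 2*T
R = 4997 (R = 2*(-118) + 5233 = -236 + 5233 = 4997)
(D(12)*G)/R = ((2 - 1*12² - 3*12)*(-327))/4997 = ((2 - 1*144 - 36)*(-327))*(1/4997) = ((2 - 144 - 36)*(-327))*(1/4997) = -178*(-327)*(1/4997) = 58206*(1/4997) = 58206/4997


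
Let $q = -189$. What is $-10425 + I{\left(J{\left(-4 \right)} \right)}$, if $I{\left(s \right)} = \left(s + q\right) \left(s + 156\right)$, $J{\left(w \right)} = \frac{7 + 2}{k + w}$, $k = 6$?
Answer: $- \frac{160149}{4} \approx -40037.0$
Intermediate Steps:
$J{\left(w \right)} = \frac{9}{6 + w}$ ($J{\left(w \right)} = \frac{7 + 2}{6 + w} = \frac{9}{6 + w}$)
$I{\left(s \right)} = \left(-189 + s\right) \left(156 + s\right)$ ($I{\left(s \right)} = \left(s - 189\right) \left(s + 156\right) = \left(-189 + s\right) \left(156 + s\right)$)
$-10425 + I{\left(J{\left(-4 \right)} \right)} = -10425 - \left(29484 - \frac{81}{\left(6 - 4\right)^{2}} + 33 \cdot 9 \frac{1}{6 - 4}\right) = -10425 - \left(29484 - \frac{81}{4} + 33 \cdot 9 \cdot \frac{1}{2}\right) = -10425 - \left(\frac{59265}{2} - \frac{81}{4}\right) = -10425 - \frac{118449}{4} = - \frac{160149}{4}$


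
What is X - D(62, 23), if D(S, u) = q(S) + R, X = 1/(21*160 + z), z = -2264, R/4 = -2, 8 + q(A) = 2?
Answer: 15345/1096 ≈ 14.001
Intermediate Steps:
q(A) = -6 (q(A) = -8 + 2 = -6)
R = -8 (R = 4*(-2) = -8)
X = 1/1096 (X = 1/(21*160 - 2264) = 1/(3360 - 2264) = 1/1096 ≈ 0.00091241)
D(S, u) = -14 (D(S, u) = -6 - 8 = -14)
X - D(62, 23) = 1/1096 - 1*(-14) = 1/1096 + 14 = 15345/1096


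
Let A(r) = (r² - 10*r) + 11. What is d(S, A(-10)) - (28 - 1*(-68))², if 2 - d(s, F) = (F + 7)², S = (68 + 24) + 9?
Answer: -56738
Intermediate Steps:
A(r) = 11 + r² - 10*r
S = 101 (S = 92 + 9 = 101)
d(s, F) = 2 - (7 + F)² (d(s, F) = 2 - (F + 7)² = 2 - (7 + F)²)
d(S, A(-10)) - (28 - 1*(-68))² = (2 - (7 + (11 + (-10)² - 10*(-10)))²) - (28 - 1*(-68))² = (2 - (7 + (11 + 100 + 100))²) - (28 + 68)² = (2 - (7 + 211)²) - 1*96² = (2 - 1*218²) - 1*9216 = (2 - 1*47524) - 9216 = (2 - 47524) - 9216 = -47522 - 9216 = -56738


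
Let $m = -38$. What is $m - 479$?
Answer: $-517$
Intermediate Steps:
$m - 479 = -38 - 479 = -517$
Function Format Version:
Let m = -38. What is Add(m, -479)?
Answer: -517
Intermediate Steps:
Add(m, -479) = Add(-38, -479) = -517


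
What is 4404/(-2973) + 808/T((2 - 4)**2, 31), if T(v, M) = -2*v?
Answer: -101559/991 ≈ -102.48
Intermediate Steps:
4404/(-2973) + 808/T((2 - 4)**2, 31) = 4404/(-2973) + 808/((-2*(2 - 4)**2)) = 4404*(-1/2973) + 808/((-2*(-2)**2)) = -1468/991 + 808/((-2*4)) = -1468/991 + 808/(-8) = -1468/991 + 808*(-1/8) = -1468/991 - 101 = -101559/991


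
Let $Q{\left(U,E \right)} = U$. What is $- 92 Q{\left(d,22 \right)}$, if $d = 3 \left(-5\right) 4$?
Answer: $5520$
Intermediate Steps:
$d = -60$ ($d = \left(-15\right) 4 = -60$)
$- 92 Q{\left(d,22 \right)} = \left(-92\right) \left(-60\right) = 5520$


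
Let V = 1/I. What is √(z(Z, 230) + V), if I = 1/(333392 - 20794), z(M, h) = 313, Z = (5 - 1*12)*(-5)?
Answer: √312911 ≈ 559.38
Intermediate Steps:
Z = 35 (Z = (5 - 12)*(-5) = -7*(-5) = 35)
I = 1/312598 ≈ 3.1990e-6
V = 312598 (V = 1/(1/312598) = 312598)
√(z(Z, 230) + V) = √(313 + 312598) = √312911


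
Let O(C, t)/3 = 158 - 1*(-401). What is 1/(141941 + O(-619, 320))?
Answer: 1/143618 ≈ 6.9629e-6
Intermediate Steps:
O(C, t) = 1677 (O(C, t) = 3*(158 - 1*(-401)) = 3*(158 + 401) = 3*559 = 1677)
1/(141941 + O(-619, 320)) = 1/(141941 + 1677) = 1/143618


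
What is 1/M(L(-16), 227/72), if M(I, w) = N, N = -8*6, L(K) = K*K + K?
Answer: -1/48 ≈ -0.020833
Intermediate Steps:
L(K) = K + K**2 (L(K) = K**2 + K = K + K**2)
N = -48
M(I, w) = -48
1/M(L(-16), 227/72) = 1/(-48) = -1/48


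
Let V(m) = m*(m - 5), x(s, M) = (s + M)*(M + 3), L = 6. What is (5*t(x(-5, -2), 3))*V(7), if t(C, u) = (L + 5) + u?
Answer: 980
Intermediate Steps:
x(s, M) = (3 + M)*(M + s) (x(s, M) = (M + s)*(3 + M) = (3 + M)*(M + s))
t(C, u) = 11 + u (t(C, u) = (6 + 5) + u = 11 + u)
V(m) = m*(-5 + m)
(5*t(x(-5, -2), 3))*V(7) = (5*(11 + 3))*(7*(-5 + 7)) = (5*14)*(7*2) = 70*14 = 980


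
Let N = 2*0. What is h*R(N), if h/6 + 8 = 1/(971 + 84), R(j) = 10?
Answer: -101268/211 ≈ -479.94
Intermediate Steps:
N = 0
h = -50634/1055 (h = -48 + 6/(971 + 84) = -48 + 6/1055 = -50634/1055 ≈ -47.994)
h*R(N) = -50634/1055*10 = -101268/211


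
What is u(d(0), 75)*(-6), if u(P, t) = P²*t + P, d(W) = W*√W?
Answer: 0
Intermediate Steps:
d(W) = W^(3/2)
u(P, t) = P + t*P² (u(P, t) = t*P² + P = P + t*P²)
u(d(0), 75)*(-6) = (0^(3/2)*(1 + 0^(3/2)*75))*(-6) = (0*(1 + 0*75))*(-6) = (0*(1 + 0))*(-6) = (0*1)*(-6) = 0*(-6) = 0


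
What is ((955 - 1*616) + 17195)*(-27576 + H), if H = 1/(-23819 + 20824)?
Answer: -1448135181614/2995 ≈ -4.8352e+8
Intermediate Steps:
H = -1/2995 (H = 1/(-2995) = -1/2995 ≈ -0.00033389)
((955 - 1*616) + 17195)*(-27576 + H) = ((955 - 1*616) + 17195)*(-27576 - 1/2995) = ((955 - 616) + 17195)*(-82590121/2995) = (339 + 17195)*(-82590121/2995) = 17534*(-82590121/2995) = -1448135181614/2995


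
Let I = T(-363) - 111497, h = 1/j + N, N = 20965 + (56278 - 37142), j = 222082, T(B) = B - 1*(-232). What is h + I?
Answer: -15884859213/222082 ≈ -71527.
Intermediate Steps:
T(B) = 232 + B (T(B) = B + 232 = 232 + B)
N = 40101 (N = 20965 + 19136 = 40101)
h = 8905710283/222082 (h = 1/222082 + 40101 = 8905710283/222082 ≈ 40101.)
I = -111628 (I = (232 - 363) - 111497 = -131 - 111497 = -111628)
h + I = 8905710283/222082 - 111628 = -15884859213/222082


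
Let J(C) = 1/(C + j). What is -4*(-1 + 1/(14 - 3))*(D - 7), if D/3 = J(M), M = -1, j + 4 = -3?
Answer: -295/11 ≈ -26.818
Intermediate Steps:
j = -7 (j = -4 - 3 = -7)
J(C) = 1/(-7 + C) (J(C) = 1/(C - 7) = 1/(-7 + C))
D = -3/8 (D = 3/(-7 - 1) = 3/(-8) = 3*(-⅛) = -3/8 ≈ -0.37500)
-4*(-1 + 1/(14 - 3))*(D - 7) = -4*(-1 + 1/(14 - 3))*(-3/8 - 7) = -4*(-1 + 1/11)*(-59)/8 = -(-40)*(-59)/(11*8) = -4*295/44 = -295/11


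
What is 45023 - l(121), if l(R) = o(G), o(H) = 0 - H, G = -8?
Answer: 45015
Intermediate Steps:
o(H) = -H
l(R) = 8 (l(R) = -1*(-8) = 8)
45023 - l(121) = 45023 - 1*8 = 45023 - 8 = 45015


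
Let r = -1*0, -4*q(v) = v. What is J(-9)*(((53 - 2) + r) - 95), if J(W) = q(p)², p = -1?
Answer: -11/4 ≈ -2.7500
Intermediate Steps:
q(v) = -v/4
r = 0
J(W) = 1/16 (J(W) = (-¼*(-1))² = (¼)² = 1/16)
J(-9)*(((53 - 2) + r) - 95) = (((53 - 2) + 0) - 95)/16 = ((51 + 0) - 95)/16 = (51 - 95)/16 = (1/16)*(-44) = -11/4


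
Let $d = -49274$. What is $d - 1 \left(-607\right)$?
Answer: $-48667$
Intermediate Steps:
$d - 1 \left(-607\right) = -49274 - 1 \left(-607\right) = -49274 - -607 = -49274 + 607 = -48667$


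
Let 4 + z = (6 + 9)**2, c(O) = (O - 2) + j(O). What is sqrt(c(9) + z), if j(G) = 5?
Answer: sqrt(233) ≈ 15.264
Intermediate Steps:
c(O) = 3 + O (c(O) = (O - 2) + 5 = (-2 + O) + 5 = 3 + O)
z = 221 (z = -4 + (6 + 9)**2 = -4 + 15**2 = -4 + 225 = 221)
sqrt(c(9) + z) = sqrt((3 + 9) + 221) = sqrt(12 + 221) = sqrt(233)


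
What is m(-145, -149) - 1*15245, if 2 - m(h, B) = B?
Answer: -15094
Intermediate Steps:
m(h, B) = 2 - B
m(-145, -149) - 1*15245 = (2 - 1*(-149)) - 1*15245 = (2 + 149) - 15245 = 151 - 15245 = -15094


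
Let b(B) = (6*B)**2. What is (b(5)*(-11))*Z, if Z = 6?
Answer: -59400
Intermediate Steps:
b(B) = 36*B**2
(b(5)*(-11))*Z = ((36*5**2)*(-11))*6 = ((36*25)*(-11))*6 = (900*(-11))*6 = -9900*6 = -59400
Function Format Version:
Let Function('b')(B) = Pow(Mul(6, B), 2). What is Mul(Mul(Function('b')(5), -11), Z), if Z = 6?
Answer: -59400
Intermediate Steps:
Function('b')(B) = Mul(36, Pow(B, 2))
Mul(Mul(Function('b')(5), -11), Z) = Mul(Mul(Mul(36, Pow(5, 2)), -11), 6) = Mul(Mul(Mul(36, 25), -11), 6) = Mul(Mul(900, -11), 6) = Mul(-9900, 6) = -59400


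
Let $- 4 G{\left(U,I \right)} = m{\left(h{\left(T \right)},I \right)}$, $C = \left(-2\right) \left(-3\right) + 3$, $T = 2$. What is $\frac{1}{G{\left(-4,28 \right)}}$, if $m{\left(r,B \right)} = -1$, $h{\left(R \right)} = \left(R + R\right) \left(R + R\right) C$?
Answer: $4$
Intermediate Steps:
$C = 9$ ($C = 6 + 3 = 9$)
$h{\left(R \right)} = 36 R^{2}$ ($h{\left(R \right)} = \left(R + R\right) \left(R + R\right) 9 = 2 R 2 R 9 = 4 R^{2} \cdot 9 = 36 R^{2}$)
$G{\left(U,I \right)} = \frac{1}{4}$ ($G{\left(U,I \right)} = \left(- \frac{1}{4}\right) \left(-1\right) = \frac{1}{4}$)
$\frac{1}{G{\left(-4,28 \right)}} = \frac{1}{\frac{1}{4}} = 4$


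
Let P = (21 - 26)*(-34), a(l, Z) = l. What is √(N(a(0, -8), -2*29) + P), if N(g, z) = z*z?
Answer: √3534 ≈ 59.447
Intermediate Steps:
P = 170 (P = -5*(-34) = 170)
N(g, z) = z²
√(N(a(0, -8), -2*29) + P) = √((-2*29)² + 170) = √((-58)² + 170) = √(3364 + 170) = √3534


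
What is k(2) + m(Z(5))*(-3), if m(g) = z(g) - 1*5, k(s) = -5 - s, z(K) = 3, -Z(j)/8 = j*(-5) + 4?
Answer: -1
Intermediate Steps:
Z(j) = -32 + 40*j (Z(j) = -8*(j*(-5) + 4) = -8*(-5*j + 4) = -8*(4 - 5*j) = -32 + 40*j)
m(g) = -2 (m(g) = 3 - 1*5 = 3 - 5 = -2)
k(2) + m(Z(5))*(-3) = (-5 - 1*2) - 2*(-3) = (-5 - 2) + 6 = -7 + 6 = -1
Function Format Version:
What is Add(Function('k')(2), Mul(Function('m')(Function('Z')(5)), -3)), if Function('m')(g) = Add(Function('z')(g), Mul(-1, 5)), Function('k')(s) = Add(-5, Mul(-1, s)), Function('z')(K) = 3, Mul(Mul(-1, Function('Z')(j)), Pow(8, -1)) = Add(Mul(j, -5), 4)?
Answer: -1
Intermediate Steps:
Function('Z')(j) = Add(-32, Mul(40, j)) (Function('Z')(j) = Mul(-8, Add(Mul(j, -5), 4)) = Mul(-8, Add(Mul(-5, j), 4)) = Mul(-8, Add(4, Mul(-5, j))) = Add(-32, Mul(40, j)))
Function('m')(g) = -2 (Function('m')(g) = Add(3, Mul(-1, 5)) = Add(3, -5) = -2)
Add(Function('k')(2), Mul(Function('m')(Function('Z')(5)), -3)) = Add(Add(-5, Mul(-1, 2)), Mul(-2, -3)) = Add(Add(-5, -2), 6) = Add(-7, 6) = -1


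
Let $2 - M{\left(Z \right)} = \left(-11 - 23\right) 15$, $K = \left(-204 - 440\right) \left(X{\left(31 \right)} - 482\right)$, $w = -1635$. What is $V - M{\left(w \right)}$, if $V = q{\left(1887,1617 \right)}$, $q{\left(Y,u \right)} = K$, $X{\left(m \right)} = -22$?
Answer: $324064$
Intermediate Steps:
$K = 324576$ ($K = \left(-204 - 440\right) \left(-22 - 482\right) = \left(-644\right) \left(-504\right) = 324576$)
$M{\left(Z \right)} = 512$ ($M{\left(Z \right)} = 2 - \left(-11 - 23\right) 15 = 2 - \left(-34\right) 15 = 2 - -510 = 2 + 510 = 512$)
$q{\left(Y,u \right)} = 324576$
$V = 324576$
$V - M{\left(w \right)} = 324576 - 512 = 324064$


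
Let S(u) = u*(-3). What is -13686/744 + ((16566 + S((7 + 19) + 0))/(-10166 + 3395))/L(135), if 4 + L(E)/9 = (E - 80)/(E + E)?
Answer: -1051295461/57372940 ≈ -18.324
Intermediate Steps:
L(E) = -36 + 9*(-80 + E)/(2*E) (L(E) = -36 + 9*((E - 80)/(E + E)) = -36 + 9*((-80 + E)/((2*E))) = -36 + 9*((-80 + E)*(1/(2*E))) = -36 + 9*((-80 + E)/(2*E)) = -36 + 9*(-80 + E)/(2*E))
S(u) = -3*u
-13686/744 + ((16566 + S((7 + 19) + 0))/(-10166 + 3395))/L(135) = -13686/744 + ((16566 - 3*((7 + 19) + 0))/(-10166 + 3395))/(-63/2 - 360/135) = -13686*1/744 + ((16566 - 3*(26 + 0))/(-6771))/(-63/2 - 360*1/135) = -2281/124 + ((16566 - 3*26)*(-1/6771))/(-63/2 - 8/3) = -2281/124 + ((16566 - 78)*(-1/6771))/(-205/6) = -2281/124 + (16488*(-1/6771))*(-6/205) = -2281/124 - 5496/2257*(-6/205) = -2281/124 + 32976/462685 = -1051295461/57372940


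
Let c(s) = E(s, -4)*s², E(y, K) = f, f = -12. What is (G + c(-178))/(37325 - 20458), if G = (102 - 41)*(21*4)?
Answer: -375084/16867 ≈ -22.238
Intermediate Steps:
E(y, K) = -12
c(s) = -12*s²
G = 5124 (G = 61*84 = 5124)
(G + c(-178))/(37325 - 20458) = (5124 - 12*(-178)²)/(37325 - 20458) = (5124 - 12*31684)/16867 = (5124 - 380208)*(1/16867) = -375084*1/16867 = -375084/16867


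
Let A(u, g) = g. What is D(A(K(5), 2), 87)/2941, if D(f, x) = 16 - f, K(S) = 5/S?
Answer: 14/2941 ≈ 0.0047603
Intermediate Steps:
D(A(K(5), 2), 87)/2941 = (16 - 1*2)/2941 = (16 - 2)*(1/2941) = 14*(1/2941) = 14/2941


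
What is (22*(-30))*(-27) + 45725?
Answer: 63545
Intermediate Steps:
(22*(-30))*(-27) + 45725 = -660*(-27) + 45725 = 17820 + 45725 = 63545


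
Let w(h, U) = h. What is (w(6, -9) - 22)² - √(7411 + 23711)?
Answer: 256 - 3*√3458 ≈ 79.586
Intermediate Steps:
(w(6, -9) - 22)² - √(7411 + 23711) = (6 - 22)² - √(7411 + 23711) = (-16)² - √31122 = 256 - 3*√3458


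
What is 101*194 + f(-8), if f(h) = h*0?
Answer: 19594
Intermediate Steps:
f(h) = 0
101*194 + f(-8) = 101*194 + 0 = 19594 + 0 = 19594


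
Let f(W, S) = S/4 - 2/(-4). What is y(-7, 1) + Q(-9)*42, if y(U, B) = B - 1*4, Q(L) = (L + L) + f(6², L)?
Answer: -1665/2 ≈ -832.50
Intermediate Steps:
f(W, S) = ½ + S/4 (f(W, S) = S*(¼) - 2*(-¼) = S/4 + ½ = ½ + S/4)
Q(L) = ½ + 9*L/4 (Q(L) = (L + L) + (½ + L/4) = 2*L + (½ + L/4) = ½ + 9*L/4)
y(U, B) = -4 + B (y(U, B) = B - 4 = -4 + B)
y(-7, 1) + Q(-9)*42 = (-4 + 1) + (½ + (9/4)*(-9))*42 = -3 + (½ - 81/4)*42 = -3 - 79/4*42 = -3 - 1659/2 = -1665/2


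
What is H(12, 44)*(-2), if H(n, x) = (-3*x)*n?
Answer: 3168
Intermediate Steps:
H(n, x) = -3*n*x
H(12, 44)*(-2) = -3*12*44*(-2) = -1584*(-2) = 3168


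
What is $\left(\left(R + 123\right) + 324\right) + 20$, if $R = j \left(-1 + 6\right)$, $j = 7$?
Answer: $502$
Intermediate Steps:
$R = 35$ ($R = 7 \left(-1 + 6\right) = 7 \cdot 5 = 35$)
$\left(\left(R + 123\right) + 324\right) + 20 = \left(\left(35 + 123\right) + 324\right) + 20 = \left(158 + 324\right) + 20 = 482 + 20 = 502$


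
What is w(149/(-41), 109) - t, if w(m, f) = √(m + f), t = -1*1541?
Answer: 1541 + 12*√1230/41 ≈ 1551.3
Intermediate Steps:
t = -1541
w(m, f) = √(f + m)
w(149/(-41), 109) - t = √(109 + 149/(-41)) - 1*(-1541) = √(109 + 149*(-1/41)) + 1541 = √(109 - 149/41) + 1541 = √(4320/41) + 1541 = 12*√1230/41 + 1541 = 1541 + 12*√1230/41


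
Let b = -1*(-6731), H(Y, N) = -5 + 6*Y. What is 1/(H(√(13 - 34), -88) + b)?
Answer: 1121/7539972 - I*√21/7539972 ≈ 0.00014867 - 6.0777e-7*I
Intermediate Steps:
b = 6731
1/(H(√(13 - 34), -88) + b) = 1/((-5 + 6*√(13 - 34)) + 6731) = 1/((-5 + 6*√(-21)) + 6731) = 1/((-5 + 6*(I*√21)) + 6731) = 1/((-5 + 6*I*√21) + 6731) = 1/(6726 + 6*I*√21)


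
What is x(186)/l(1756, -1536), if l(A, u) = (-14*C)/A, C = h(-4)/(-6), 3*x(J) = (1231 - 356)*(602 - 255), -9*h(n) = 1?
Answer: -685498500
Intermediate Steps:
h(n) = -⅑ (h(n) = -⅑*1 = -⅑)
x(J) = 303625/3 (x(J) = ((1231 - 356)*(602 - 255))/3 = (875*347)/3 = (⅓)*303625 = 303625/3)
C = 1/54 (C = -⅑/(-6) = -⅑*(-⅙) = 1/54 ≈ 0.018519)
l(A, u) = -7/(27*A) (l(A, u) = (-14*1/54)/A = -7/(27*A))
x(186)/l(1756, -1536) = 303625/(3*((-7/27/1756))) = 303625/(3*((-7/27*1/1756))) = 303625/(3*(-7/47412)) = (303625/3)*(-47412/7) = -685498500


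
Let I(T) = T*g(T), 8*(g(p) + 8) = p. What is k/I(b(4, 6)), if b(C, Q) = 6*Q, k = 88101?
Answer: -9789/14 ≈ -699.21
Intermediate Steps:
g(p) = -8 + p/8
I(T) = T*(-8 + T/8)
k/I(b(4, 6)) = 88101/(((6*6)*(-64 + 6*6)/8)) = 88101/(((⅛)*36*(-64 + 36))) = 88101/(((⅛)*36*(-28))) = 88101/(-126) = 88101*(-1/126) = -9789/14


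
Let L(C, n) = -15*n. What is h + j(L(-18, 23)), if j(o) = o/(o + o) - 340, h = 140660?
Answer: 280641/2 ≈ 1.4032e+5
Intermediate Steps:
j(o) = -679/2 (j(o) = o/((2*o)) - 340 = (1/(2*o))*o - 340 = ½ - 340 = -679/2)
h + j(L(-18, 23)) = 140660 - 679/2 = 280641/2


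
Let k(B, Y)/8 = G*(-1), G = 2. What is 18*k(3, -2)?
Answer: -288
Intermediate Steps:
k(B, Y) = -16 (k(B, Y) = 8*(2*(-1)) = 8*(-2) = -16)
18*k(3, -2) = 18*(-16) = -288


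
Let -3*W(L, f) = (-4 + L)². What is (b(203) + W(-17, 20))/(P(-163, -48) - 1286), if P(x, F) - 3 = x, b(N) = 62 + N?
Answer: -59/723 ≈ -0.081604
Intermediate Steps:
W(L, f) = -(-4 + L)²/3
P(x, F) = 3 + x
(b(203) + W(-17, 20))/(P(-163, -48) - 1286) = ((62 + 203) - (-4 - 17)²/3)/((3 - 163) - 1286) = (265 - ⅓*(-21)²)/(-160 - 1286) = (265 - ⅓*441)/(-1446) = (265 - 147)*(-1/1446) = 118*(-1/1446) = -59/723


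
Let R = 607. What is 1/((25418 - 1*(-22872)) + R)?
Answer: 1/48897 ≈ 2.0451e-5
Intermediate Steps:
1/((25418 - 1*(-22872)) + R) = 1/((25418 - 1*(-22872)) + 607) = 1/((25418 + 22872) + 607) = 1/(48290 + 607) = 1/48897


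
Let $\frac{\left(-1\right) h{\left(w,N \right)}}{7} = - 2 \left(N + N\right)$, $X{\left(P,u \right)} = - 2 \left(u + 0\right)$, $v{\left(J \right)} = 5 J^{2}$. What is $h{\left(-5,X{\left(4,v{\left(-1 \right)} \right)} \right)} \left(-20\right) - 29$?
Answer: $5571$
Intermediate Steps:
$X{\left(P,u \right)} = - 2 u$
$h{\left(w,N \right)} = 28 N$ ($h{\left(w,N \right)} = - 7 \left(- 2 \left(N + N\right)\right) = - 7 \left(- 2 \cdot 2 N\right) = - 7 \left(- 4 N\right) = 28 N$)
$h{\left(-5,X{\left(4,v{\left(-1 \right)} \right)} \right)} \left(-20\right) - 29 = 28 \left(- 2 \cdot 5 \left(-1\right)^{2}\right) \left(-20\right) - 29 = 28 \left(- 2 \cdot 5 \cdot 1\right) \left(-20\right) - 29 = 28 \left(\left(-2\right) 5\right) \left(-20\right) - 29 = 28 \left(-10\right) \left(-20\right) - 29 = \left(-280\right) \left(-20\right) - 29 = 5600 - 29 = 5571$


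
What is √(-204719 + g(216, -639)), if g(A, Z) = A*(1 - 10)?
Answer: I*√206663 ≈ 454.6*I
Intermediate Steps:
g(A, Z) = -9*A (g(A, Z) = A*(-9) = -9*A)
√(-204719 + g(216, -639)) = √(-204719 - 9*216) = √(-204719 - 1944) = √(-206663) = I*√206663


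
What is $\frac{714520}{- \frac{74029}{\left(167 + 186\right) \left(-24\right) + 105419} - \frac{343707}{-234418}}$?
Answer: $\frac{16238268581403920}{15967632407} \approx 1.0169 \cdot 10^{6}$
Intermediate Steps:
$\frac{714520}{- \frac{74029}{\left(167 + 186\right) \left(-24\right) + 105419} - \frac{343707}{-234418}} = \frac{714520}{- \frac{74029}{353 \left(-24\right) + 105419} - - \frac{343707}{234418}} = \frac{714520}{- \frac{74029}{-8472 + 105419} + \frac{343707}{234418}} = \frac{714520}{- \frac{74029}{96947} + \frac{343707}{234418}} = \frac{714520}{\frac{15967632407}{22726121846}} = 714520 \cdot \frac{22726121846}{15967632407} = \frac{16238268581403920}{15967632407}$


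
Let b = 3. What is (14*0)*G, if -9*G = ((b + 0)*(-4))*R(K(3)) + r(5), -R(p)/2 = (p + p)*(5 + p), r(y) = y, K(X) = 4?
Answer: 0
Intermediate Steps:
R(p) = -4*p*(5 + p) (R(p) = -2*(p + p)*(5 + p) = -2*2*p*(5 + p) = -4*p*(5 + p))
G = -1733/9 (G = -(((3 + 0)*(-4))*(-4*4*(5 + 4)) + 5)/9 = -((3*(-4))*(-4*4*9) + 5)/9 = -(-12*(-144) + 5)/9 = -(1728 + 5)/9 = -⅑*1733 = -1733/9 ≈ -192.56)
(14*0)*G = (14*0)*(-1733/9) = 0*(-1733/9) = 0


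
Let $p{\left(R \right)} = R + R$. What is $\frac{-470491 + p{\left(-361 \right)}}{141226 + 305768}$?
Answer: $- \frac{52357}{49666} \approx -1.0542$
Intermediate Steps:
$p{\left(R \right)} = 2 R$
$\frac{-470491 + p{\left(-361 \right)}}{141226 + 305768} = \frac{-470491 + 2 \left(-361\right)}{141226 + 305768} = \frac{-470491 - 722}{446994} = \left(-471213\right) \frac{1}{446994} = - \frac{52357}{49666}$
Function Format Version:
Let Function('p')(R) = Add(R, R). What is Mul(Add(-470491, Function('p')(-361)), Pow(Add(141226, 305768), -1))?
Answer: Rational(-52357, 49666) ≈ -1.0542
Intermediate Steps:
Function('p')(R) = Mul(2, R)
Mul(Add(-470491, Function('p')(-361)), Pow(Add(141226, 305768), -1)) = Mul(Add(-470491, Mul(2, -361)), Pow(Add(141226, 305768), -1)) = Mul(Add(-470491, -722), Pow(446994, -1)) = Mul(-471213, Rational(1, 446994)) = Rational(-52357, 49666)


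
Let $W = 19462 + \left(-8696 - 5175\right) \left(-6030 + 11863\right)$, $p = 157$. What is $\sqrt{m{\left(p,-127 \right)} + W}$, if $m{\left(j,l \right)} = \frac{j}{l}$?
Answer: $\frac{2 i \sqrt{326169034097}}{127} \approx 8993.9 i$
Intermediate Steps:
$W = -80890081$ ($W = 19462 - 80909543 = -80890081$)
$\sqrt{m{\left(p,-127 \right)} + W} = \sqrt{\frac{157}{-127} - 80890081} = \sqrt{157 \left(- \frac{1}{127}\right) - 80890081} = \sqrt{- \frac{157}{127} - 80890081} = \sqrt{- \frac{10273040444}{127}} = \frac{2 i \sqrt{326169034097}}{127}$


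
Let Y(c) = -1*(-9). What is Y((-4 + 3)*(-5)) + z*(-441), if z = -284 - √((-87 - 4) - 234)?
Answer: 125253 + 2205*I*√13 ≈ 1.2525e+5 + 7950.2*I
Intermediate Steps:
Y(c) = 9
z = -284 - 5*I*√13 (z = -284 - √(-91 - 234) = -284 - √(-325) = -284 - 5*I*√13 ≈ -284.0 - 18.028*I)
Y((-4 + 3)*(-5)) + z*(-441) = 9 + (-284 - 5*I*√13)*(-441) = 9 + (125244 + 2205*I*√13) = 125253 + 2205*I*√13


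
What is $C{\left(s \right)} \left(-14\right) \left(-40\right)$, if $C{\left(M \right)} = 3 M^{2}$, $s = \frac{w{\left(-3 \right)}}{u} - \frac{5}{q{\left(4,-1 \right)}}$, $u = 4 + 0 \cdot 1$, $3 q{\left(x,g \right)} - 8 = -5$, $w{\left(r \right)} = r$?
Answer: $55545$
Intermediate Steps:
$q{\left(x,g \right)} = 1$ ($q{\left(x,g \right)} = \frac{8}{3} + \frac{1}{3} \left(-5\right) = \frac{8}{3} - \frac{5}{3} = 1$)
$u = 4$ ($u = 4 + 0 = 4$)
$s = - \frac{23}{4}$ ($s = - \frac{3}{4} - \frac{5}{1} = \left(-3\right) \frac{1}{4} - 5 = - \frac{3}{4} - 5 = - \frac{23}{4} \approx -5.75$)
$C{\left(s \right)} \left(-14\right) \left(-40\right) = 3 \left(- \frac{23}{4}\right)^{2} \left(-14\right) \left(-40\right) = 3 \cdot \frac{529}{16} \left(-14\right) \left(-40\right) = \frac{1587}{16} \left(-14\right) \left(-40\right) = \left(- \frac{11109}{8}\right) \left(-40\right) = 55545$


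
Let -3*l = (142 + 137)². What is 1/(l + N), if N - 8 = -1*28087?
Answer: -1/54026 ≈ -1.8510e-5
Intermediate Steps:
N = -28079 (N = 8 - 1*28087 = 8 - 28087 = -28079)
l = -25947 (l = -(142 + 137)²/3 = -⅓*279² = -⅓*77841 = -25947)
1/(l + N) = 1/(-25947 - 28079) = 1/(-54026) = -1/54026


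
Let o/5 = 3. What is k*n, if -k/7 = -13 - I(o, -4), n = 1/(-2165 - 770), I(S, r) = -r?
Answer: -119/2935 ≈ -0.040545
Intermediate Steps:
o = 15 (o = 5*3 = 15)
n = -1/2935 (n = 1/(-2935) = -1/2935 ≈ -0.00034072)
k = 119 (k = -7*(-13 - (-1)*(-4)) = -7*(-13 - 1*4) = -7*(-13 - 4) = -7*(-17) = 119)
k*n = 119*(-1/2935) = -119/2935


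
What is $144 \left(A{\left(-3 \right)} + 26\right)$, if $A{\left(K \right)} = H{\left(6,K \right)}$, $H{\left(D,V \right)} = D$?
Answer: $4608$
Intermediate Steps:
$A{\left(K \right)} = 6$
$144 \left(A{\left(-3 \right)} + 26\right) = 144 \left(6 + 26\right) = 144 \cdot 32 = 4608$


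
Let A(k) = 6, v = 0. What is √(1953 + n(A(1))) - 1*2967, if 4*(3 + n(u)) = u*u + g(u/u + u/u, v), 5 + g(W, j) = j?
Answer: -2967 + √7831/2 ≈ -2922.8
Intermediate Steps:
g(W, j) = -5 + j
n(u) = -17/4 + u²/4 (n(u) = -3 + (u*u + (-5 + 0))/4 = -3 + (u² - 5)/4 = -3 + (-5 + u²)/4 = -3 + (-5/4 + u²/4) = -17/4 + u²/4)
√(1953 + n(A(1))) - 1*2967 = √(1953 + (-17/4 + (¼)*6²)) - 1*2967 = √(1953 + (-17/4 + (¼)*36)) - 2967 = √(1953 + (-17/4 + 9)) - 2967 = √(1953 + 19/4) - 2967 = √(7831/4) - 2967 = √7831/2 - 2967 = -2967 + √7831/2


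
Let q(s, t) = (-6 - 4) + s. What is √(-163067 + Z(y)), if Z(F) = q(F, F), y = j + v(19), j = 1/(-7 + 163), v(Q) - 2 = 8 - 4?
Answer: 5*I*√39684957/78 ≈ 403.82*I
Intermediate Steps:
v(Q) = 6 (v(Q) = 2 + (8 - 4) = 2 + 4 = 6)
q(s, t) = -10 + s
j = 1/156 ≈ 0.0064103
y = 937/156 (y = 1/156 + 6 = 937/156 ≈ 6.0064)
Z(F) = -10 + F
√(-163067 + Z(y)) = √(-163067 + (-10 + 937/156)) = √(-163067 - 623/156) = √(-25439075/156) = 5*I*√39684957/78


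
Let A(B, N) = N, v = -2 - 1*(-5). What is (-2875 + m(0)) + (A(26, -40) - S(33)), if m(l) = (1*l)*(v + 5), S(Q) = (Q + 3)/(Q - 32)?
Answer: -2951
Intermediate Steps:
v = 3 (v = -2 + 5 = 3)
S(Q) = (3 + Q)/(-32 + Q)
m(l) = 8*l (m(l) = (1*l)*(3 + 5) = l*8 = 8*l)
(-2875 + m(0)) + (A(26, -40) - S(33)) = (-2875 + 8*0) + (-40 - (3 + 33)/(-32 + 33)) = (-2875 + 0) + (-40 - 36/1) = -2875 + (-40 - 36) = -2875 - 76 = -2951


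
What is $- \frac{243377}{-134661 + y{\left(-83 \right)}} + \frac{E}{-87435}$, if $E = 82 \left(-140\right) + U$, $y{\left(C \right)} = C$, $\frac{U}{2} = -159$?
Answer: $\frac{22869377707}{11781341640} \approx 1.9412$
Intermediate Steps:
$U = -318$ ($U = 2 \left(-159\right) = -318$)
$E = -11798$ ($E = 82 \left(-140\right) - 318 = -11480 - 318 = -11798$)
$- \frac{243377}{-134661 + y{\left(-83 \right)}} + \frac{E}{-87435} = - \frac{243377}{-134661 - 83} - \frac{11798}{-87435} = - \frac{243377}{-134744} - - \frac{11798}{87435} = \left(-243377\right) \left(- \frac{1}{134744}\right) + \frac{11798}{87435} = \frac{243377}{134744} + \frac{11798}{87435} = \frac{22869377707}{11781341640}$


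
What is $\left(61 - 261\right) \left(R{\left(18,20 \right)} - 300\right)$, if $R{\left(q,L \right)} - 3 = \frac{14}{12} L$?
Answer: $\frac{164200}{3} \approx 54733.0$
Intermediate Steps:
$R{\left(q,L \right)} = 3 + \frac{7 L}{6}$ ($R{\left(q,L \right)} = 3 + \frac{14}{12} L = 3 + 14 \cdot \frac{1}{12} L = 3 + \frac{7 L}{6}$)
$\left(61 - 261\right) \left(R{\left(18,20 \right)} - 300\right) = \left(61 - 261\right) \left(\left(3 + \frac{7}{6} \cdot 20\right) - 300\right) = - 200 \left(\left(3 + \frac{70}{3}\right) - 300\right) = - 200 \left(\frac{79}{3} - 300\right) = \left(-200\right) \left(- \frac{821}{3}\right) = \frac{164200}{3}$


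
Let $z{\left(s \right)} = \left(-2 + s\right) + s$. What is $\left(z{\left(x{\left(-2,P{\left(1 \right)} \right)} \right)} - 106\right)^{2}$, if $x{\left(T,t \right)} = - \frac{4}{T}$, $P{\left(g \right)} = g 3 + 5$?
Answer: $10816$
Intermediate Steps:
$P{\left(g \right)} = 5 + 3 g$ ($P{\left(g \right)} = 3 g + 5 = 5 + 3 g$)
$z{\left(s \right)} = -2 + 2 s$
$\left(z{\left(x{\left(-2,P{\left(1 \right)} \right)} \right)} - 106\right)^{2} = \left(\left(-2 + 2 \left(- \frac{4}{-2}\right)\right) - 106\right)^{2} = \left(\left(-2 + 2 \left(\left(-4\right) \left(- \frac{1}{2}\right)\right)\right) - 106\right)^{2} = \left(\left(-2 + 2 \cdot 2\right) - 106\right)^{2} = \left(\left(-2 + 4\right) - 106\right)^{2} = \left(2 - 106\right)^{2} = \left(-104\right)^{2} = 10816$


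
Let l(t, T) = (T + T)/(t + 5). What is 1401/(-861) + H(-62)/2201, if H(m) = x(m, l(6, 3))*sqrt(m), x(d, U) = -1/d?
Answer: -467/287 + I*sqrt(62)/136462 ≈ -1.6272 + 5.7701e-5*I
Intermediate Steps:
l(t, T) = 2*T/(5 + t) (l(t, T) = (2*T)/(5 + t) = 2*T/(5 + t))
H(m) = -1/sqrt(m) (H(m) = (-1/m)*sqrt(m) = -1/sqrt(m))
1401/(-861) + H(-62)/2201 = 1401/(-861) - 1/sqrt(-62)/2201 = 1401*(-1/861) - (-1)*I*sqrt(62)/62*(1/2201) = -467/287 + (I*sqrt(62)/62)*(1/2201) = -467/287 + I*sqrt(62)/136462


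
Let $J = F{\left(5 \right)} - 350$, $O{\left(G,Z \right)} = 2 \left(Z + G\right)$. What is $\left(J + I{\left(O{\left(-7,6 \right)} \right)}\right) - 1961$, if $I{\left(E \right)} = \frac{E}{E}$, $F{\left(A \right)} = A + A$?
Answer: $-2300$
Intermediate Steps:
$O{\left(G,Z \right)} = 2 G + 2 Z$ ($O{\left(G,Z \right)} = 2 \left(G + Z\right) = 2 G + 2 Z$)
$F{\left(A \right)} = 2 A$
$I{\left(E \right)} = 1$
$J = -340$ ($J = 2 \cdot 5 - 350 = 10 - 350 = -340$)
$\left(J + I{\left(O{\left(-7,6 \right)} \right)}\right) - 1961 = \left(-340 + 1\right) - 1961 = -339 - 1961 = -2300$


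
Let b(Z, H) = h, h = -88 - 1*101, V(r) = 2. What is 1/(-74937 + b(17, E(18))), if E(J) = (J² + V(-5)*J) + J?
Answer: -1/75126 ≈ -1.3311e-5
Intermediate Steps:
h = -189 (h = -88 - 101 = -189)
E(J) = J² + 3*J (E(J) = (J² + 2*J) + J = J² + 3*J)
b(Z, H) = -189
1/(-74937 + b(17, E(18))) = 1/(-74937 - 189) = 1/(-75126) = -1/75126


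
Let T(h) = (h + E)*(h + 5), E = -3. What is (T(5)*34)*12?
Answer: 8160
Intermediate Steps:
T(h) = (-3 + h)*(5 + h) (T(h) = (h - 3)*(h + 5) = (-3 + h)*(5 + h))
(T(5)*34)*12 = ((-15 + 5**2 + 2*5)*34)*12 = ((-15 + 25 + 10)*34)*12 = (20*34)*12 = 680*12 = 8160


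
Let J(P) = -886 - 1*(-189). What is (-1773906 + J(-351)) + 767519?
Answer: -1007084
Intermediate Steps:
J(P) = -697 (J(P) = -886 + 189 = -697)
(-1773906 + J(-351)) + 767519 = (-1773906 - 697) + 767519 = -1774603 + 767519 = -1007084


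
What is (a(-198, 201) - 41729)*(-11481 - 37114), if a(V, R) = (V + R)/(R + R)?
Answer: 271727932575/134 ≈ 2.0278e+9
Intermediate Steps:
a(V, R) = (R + V)/(2*R) (a(V, R) = (R + V)/((2*R)) = (R + V)*(1/(2*R)) = (R + V)/(2*R))
(a(-198, 201) - 41729)*(-11481 - 37114) = ((1/2)*(201 - 198)/201 - 41729)*(-11481 - 37114) = ((1/2)*(1/201)*3 - 41729)*(-48595) = (1/134 - 41729)*(-48595) = -5591685/134*(-48595) = 271727932575/134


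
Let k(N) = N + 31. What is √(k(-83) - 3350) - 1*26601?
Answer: -26601 + 9*I*√42 ≈ -26601.0 + 58.327*I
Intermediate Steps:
k(N) = 31 + N
√(k(-83) - 3350) - 1*26601 = √((31 - 83) - 3350) - 1*26601 = √(-52 - 3350) - 26601 = √(-3402) - 26601 = 9*I*√42 - 26601 = -26601 + 9*I*√42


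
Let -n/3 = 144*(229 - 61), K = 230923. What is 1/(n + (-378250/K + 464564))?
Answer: 230923/90518666674 ≈ 2.5511e-6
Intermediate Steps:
n = -72576 (n = -432*(229 - 61) = -432*168 = -3*24192 = -72576)
1/(n + (-378250/K + 464564)) = 1/(-72576 + (-378250/230923 + 464564)) = 1/(-72576 + 107278134322/230923) = 1/(90518666674/230923) = 230923/90518666674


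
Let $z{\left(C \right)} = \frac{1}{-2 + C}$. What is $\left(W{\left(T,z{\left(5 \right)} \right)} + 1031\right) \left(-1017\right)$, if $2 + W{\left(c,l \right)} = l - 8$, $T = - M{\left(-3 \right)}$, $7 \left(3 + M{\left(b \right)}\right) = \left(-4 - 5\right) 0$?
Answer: $-1038696$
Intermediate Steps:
$M{\left(b \right)} = -3$ ($M{\left(b \right)} = -3 + \frac{\left(-4 - 5\right) 0}{7} = -3 + \frac{\left(-9\right) 0}{7} = -3 + \frac{1}{7} \cdot 0 = -3 + 0 = -3$)
$T = 3$ ($T = \left(-1\right) \left(-3\right) = 3$)
$W{\left(c,l \right)} = -10 + l$ ($W{\left(c,l \right)} = -2 + \left(l - 8\right) = -2 + \left(-8 + l\right) = -10 + l$)
$\left(W{\left(T,z{\left(5 \right)} \right)} + 1031\right) \left(-1017\right) = \left(\left(-10 + \frac{1}{-2 + 5}\right) + 1031\right) \left(-1017\right) = \left(\left(-10 + \frac{1}{3}\right) + 1031\right) \left(-1017\right) = \left(- \frac{29}{3} + 1031\right) \left(-1017\right) = \frac{3064}{3} \left(-1017\right) = -1038696$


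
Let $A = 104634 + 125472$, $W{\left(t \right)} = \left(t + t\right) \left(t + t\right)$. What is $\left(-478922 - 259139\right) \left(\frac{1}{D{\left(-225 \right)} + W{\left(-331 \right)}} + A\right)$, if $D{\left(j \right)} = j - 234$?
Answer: $- \frac{74350017899985871}{437785} \approx -1.6983 \cdot 10^{11}$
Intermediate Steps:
$D{\left(j \right)} = -234 + j$ ($D{\left(j \right)} = j - 234 = -234 + j$)
$W{\left(t \right)} = 4 t^{2}$ ($W{\left(t \right)} = 2 t 2 t = 4 t^{2}$)
$A = 230106$
$\left(-478922 - 259139\right) \left(\frac{1}{D{\left(-225 \right)} + W{\left(-331 \right)}} + A\right) = \left(-478922 - 259139\right) \left(\frac{1}{\left(-234 - 225\right) + 4 \left(-331\right)^{2}} + 230106\right) = - 738061 \left(\frac{1}{-459 + 4 \cdot 109561} + 230106\right) = - 738061 \left(\frac{1}{-459 + 438244} + 230106\right) = - 738061 \left(\frac{1}{437785} + 230106\right) = \left(-738061\right) \frac{100736955211}{437785} = - \frac{74350017899985871}{437785}$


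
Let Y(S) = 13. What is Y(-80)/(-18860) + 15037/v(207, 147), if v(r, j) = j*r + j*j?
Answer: 141460663/490718340 ≈ 0.28827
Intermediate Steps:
v(r, j) = j**2 + j*r (v(r, j) = j*r + j**2 = j**2 + j*r)
Y(-80)/(-18860) + 15037/v(207, 147) = 13/(-18860) + 15037/((147*(147 + 207))) = 13*(-1/18860) + 15037/((147*354)) = -13/18860 + 15037/52038 = 141460663/490718340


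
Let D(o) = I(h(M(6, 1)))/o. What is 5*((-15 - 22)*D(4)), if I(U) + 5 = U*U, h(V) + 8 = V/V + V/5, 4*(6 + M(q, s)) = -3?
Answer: -957893/320 ≈ -2993.4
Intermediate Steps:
M(q, s) = -27/4 (M(q, s) = -6 + (1/4)*(-3) = -6 - 3/4 = -27/4)
h(V) = -7 + V/5 (h(V) = -8 + (V/V + V/5) = -8 + (1 + V*(1/5)) = -8 + (1 + V/5) = -7 + V/5)
I(U) = -5 + U**2 (I(U) = -5 + U*U = -5 + U**2)
D(o) = 25889/(400*o) (D(o) = (-5 + (-7 + (1/5)*(-27/4))**2)/o = (-5 + (-7 - 27/20)**2)/o = (-5 + (-167/20)**2)/o = (-5 + 27889/400)/o = 25889/(400*o))
5*((-15 - 22)*D(4)) = 5*((-15 - 22)*((25889/400)/4)) = 5*(-957893/(400*4)) = 5*(-37*25889/1600) = 5*(-957893/1600) = -957893/320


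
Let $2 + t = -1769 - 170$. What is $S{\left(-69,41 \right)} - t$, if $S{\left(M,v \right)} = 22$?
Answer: $1963$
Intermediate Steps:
$t = -1941$ ($t = -2 - 1939 = -1941$)
$S{\left(-69,41 \right)} - t = 22 - -1941 = 22 + 1941 = 1963$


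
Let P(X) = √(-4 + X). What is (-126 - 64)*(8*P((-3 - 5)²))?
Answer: -3040*√15 ≈ -11774.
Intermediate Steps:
(-126 - 64)*(8*P((-3 - 5)²)) = (-126 - 64)*(8*√(-4 + (-3 - 5)²)) = -1520*√(-4 + (-8)²) = -1520*√(-4 + 64) = -1520*√60 = -1520*2*√15 = -3040*√15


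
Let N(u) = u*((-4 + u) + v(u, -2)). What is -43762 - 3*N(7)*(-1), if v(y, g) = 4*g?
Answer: -43867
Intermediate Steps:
N(u) = u*(-12 + u) (N(u) = u*((-4 + u) + 4*(-2)) = u*((-4 + u) - 8) = u*(-12 + u))
-43762 - 3*N(7)*(-1) = -43762 - 21*(-12 + 7)*(-1) = -43762 - 21*(-5)*(-1) = -43762 - 3*(-35)*(-1) = -43762 + 105*(-1) = -43762 - 105 = -43867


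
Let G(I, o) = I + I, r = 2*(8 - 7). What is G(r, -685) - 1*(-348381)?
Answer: 348385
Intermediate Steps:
r = 2 (r = 2*1 = 2)
G(I, o) = 2*I
G(r, -685) - 1*(-348381) = 2*2 - 1*(-348381) = 4 + 348381 = 348385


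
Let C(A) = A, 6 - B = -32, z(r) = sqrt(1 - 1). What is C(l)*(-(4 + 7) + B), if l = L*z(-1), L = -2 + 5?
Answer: 0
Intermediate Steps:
z(r) = 0 (z(r) = sqrt(0) = 0)
L = 3
B = 38 (B = 6 - 1*(-32) = 6 + 32 = 38)
l = 0 (l = 3*0 = 0)
C(l)*(-(4 + 7) + B) = 0*(-(4 + 7) + 38) = 0*(-1*11 + 38) = 0*(-11 + 38) = 0*27 = 0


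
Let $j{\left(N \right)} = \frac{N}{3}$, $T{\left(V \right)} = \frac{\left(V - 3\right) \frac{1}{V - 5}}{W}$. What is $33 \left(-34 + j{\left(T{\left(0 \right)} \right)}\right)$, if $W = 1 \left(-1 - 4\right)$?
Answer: $- \frac{28083}{25} \approx -1123.3$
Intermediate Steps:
$W = -5$ ($W = 1 \left(-5\right) = -5$)
$T{\left(V \right)} = - \frac{-3 + V}{5 \left(-5 + V\right)}$ ($T{\left(V \right)} = \frac{\left(V - 3\right) \frac{1}{V - 5}}{-5} = \frac{-3 + V}{-5 + V} \left(- \frac{1}{5}\right) = - \frac{-3 + V}{5 \left(-5 + V\right)}$)
$j{\left(N \right)} = \frac{N}{3}$ ($j{\left(N \right)} = N \frac{1}{3} = \frac{N}{3}$)
$33 \left(-34 + j{\left(T{\left(0 \right)} \right)}\right) = 33 \left(-34 + \frac{\frac{1}{5} \frac{1}{-5 + 0} \left(3 - 0\right)}{3}\right) = 33 \left(-34 + \frac{\frac{1}{5} \frac{1}{-5} \left(3 + 0\right)}{3}\right) = 33 \left(-34 + \frac{\frac{1}{5} \left(- \frac{1}{5}\right) 3}{3}\right) = 33 \left(-34 + \frac{1}{3} \left(- \frac{3}{25}\right)\right) = 33 \left(-34 - \frac{1}{25}\right) = 33 \left(- \frac{851}{25}\right) = - \frac{28083}{25}$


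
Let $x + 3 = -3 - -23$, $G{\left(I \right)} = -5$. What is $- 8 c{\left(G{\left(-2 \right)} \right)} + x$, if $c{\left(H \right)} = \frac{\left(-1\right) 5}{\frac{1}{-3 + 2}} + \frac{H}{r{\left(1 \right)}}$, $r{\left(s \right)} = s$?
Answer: $17$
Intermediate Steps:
$x = 17$ ($x = -3 - -20 = -3 + \left(-3 + 23\right) = -3 + 20 = 17$)
$c{\left(H \right)} = 5 + H$ ($c{\left(H \right)} = \frac{\left(-1\right) 5}{\frac{1}{-3 + 2}} + \frac{H}{1} = - \frac{5}{\frac{1}{-1}} + H 1 = - \frac{5}{-1} + H = \left(-5\right) \left(-1\right) + H = 5 + H$)
$- 8 c{\left(G{\left(-2 \right)} \right)} + x = - 8 \left(5 - 5\right) + 17 = \left(-8\right) 0 + 17 = 0 + 17 = 17$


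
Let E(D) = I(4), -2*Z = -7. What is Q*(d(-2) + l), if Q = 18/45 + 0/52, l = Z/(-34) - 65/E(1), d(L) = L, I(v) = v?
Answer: -624/85 ≈ -7.3412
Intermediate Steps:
Z = 7/2 (Z = -1/2*(-7) = 7/2 ≈ 3.5000)
E(D) = 4
l = -278/17 (l = (7/2)/(-34) - 65/4 = (7/2)*(-1/34) - 65*1/4 = -7/68 - 65/4 = -278/17 ≈ -16.353)
Q = 2/5 (Q = 18*(1/45) + 0*(1/52) = 2/5 + 0 = 2/5 ≈ 0.40000)
Q*(d(-2) + l) = 2*(-2 - 278/17)/5 = (2/5)*(-312/17) = -624/85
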